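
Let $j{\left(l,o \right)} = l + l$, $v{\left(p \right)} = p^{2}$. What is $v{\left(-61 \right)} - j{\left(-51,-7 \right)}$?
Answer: $3823$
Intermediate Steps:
$j{\left(l,o \right)} = 2 l$
$v{\left(-61 \right)} - j{\left(-51,-7 \right)} = \left(-61\right)^{2} - 2 \left(-51\right) = 3721 - -102 = 3721 + 102 = 3823$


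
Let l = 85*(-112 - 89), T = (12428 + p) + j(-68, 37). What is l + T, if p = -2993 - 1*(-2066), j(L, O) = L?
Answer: -5652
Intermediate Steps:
p = -927 (p = -2993 + 2066 = -927)
T = 11433 (T = (12428 - 927) - 68 = 11501 - 68 = 11433)
l = -17085 (l = 85*(-201) = -17085)
l + T = -17085 + 11433 = -5652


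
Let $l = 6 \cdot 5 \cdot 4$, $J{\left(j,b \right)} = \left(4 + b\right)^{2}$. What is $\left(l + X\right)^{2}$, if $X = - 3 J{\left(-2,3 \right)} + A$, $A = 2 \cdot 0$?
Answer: $729$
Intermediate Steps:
$A = 0$
$l = 120$ ($l = 30 \cdot 4 = 120$)
$X = -147$ ($X = - 3 \left(4 + 3\right)^{2} + 0 = - 3 \cdot 7^{2} + 0 = \left(-3\right) 49 + 0 = -147 + 0 = -147$)
$\left(l + X\right)^{2} = \left(120 - 147\right)^{2} = \left(-27\right)^{2} = 729$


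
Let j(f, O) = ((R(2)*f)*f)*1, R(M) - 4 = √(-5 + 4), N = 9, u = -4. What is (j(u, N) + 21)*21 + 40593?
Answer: 42378 + 336*I ≈ 42378.0 + 336.0*I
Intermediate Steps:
R(M) = 4 + I (R(M) = 4 + √(-5 + 4) = 4 + √(-1) = 4 + I)
j(f, O) = f²*(4 + I) (j(f, O) = (((4 + I)*f)*f)*1 = ((f*(4 + I))*f)*1 = (f²*(4 + I))*1 = f²*(4 + I))
(j(u, N) + 21)*21 + 40593 = ((-4)²*(4 + I) + 21)*21 + 40593 = (16*(4 + I) + 21)*21 + 40593 = ((64 + 16*I) + 21)*21 + 40593 = (85 + 16*I)*21 + 40593 = (1785 + 336*I) + 40593 = 42378 + 336*I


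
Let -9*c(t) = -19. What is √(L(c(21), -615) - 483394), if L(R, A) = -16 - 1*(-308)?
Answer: 3*I*√53678 ≈ 695.06*I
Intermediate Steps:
c(t) = 19/9 (c(t) = -⅑*(-19) = 19/9)
L(R, A) = 292 (L(R, A) = -16 + 308 = 292)
√(L(c(21), -615) - 483394) = √(292 - 483394) = √(-483102) = 3*I*√53678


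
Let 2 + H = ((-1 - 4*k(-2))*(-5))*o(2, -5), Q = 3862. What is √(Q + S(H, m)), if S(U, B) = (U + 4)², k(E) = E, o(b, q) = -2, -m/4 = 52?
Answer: √9046 ≈ 95.110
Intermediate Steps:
m = -208 (m = -4*52 = -208)
H = 68 (H = -2 + ((-1 - 4*(-2))*(-5))*(-2) = -2 + ((-1 + 8)*(-5))*(-2) = -2 + (7*(-5))*(-2) = -2 - 35*(-2) = -2 + 70 = 68)
S(U, B) = (4 + U)²
√(Q + S(H, m)) = √(3862 + (4 + 68)²) = √(3862 + 72²) = √(3862 + 5184) = √9046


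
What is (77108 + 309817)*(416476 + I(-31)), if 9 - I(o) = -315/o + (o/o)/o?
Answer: 4995480722925/31 ≈ 1.6114e+11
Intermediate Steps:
I(o) = 9 + 314/o (I(o) = 9 - (-315/o + (o/o)/o) = 9 - (-315/o + 1/o) = 9 - (-314)/o = 9 + 314/o)
(77108 + 309817)*(416476 + I(-31)) = (77108 + 309817)*(416476 + (9 + 314/(-31))) = 386925*(416476 + (9 + 314*(-1/31))) = 386925*(416476 + (9 - 314/31)) = 386925*(416476 - 35/31) = 386925*(12910721/31) = 4995480722925/31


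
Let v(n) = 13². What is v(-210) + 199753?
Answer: 199922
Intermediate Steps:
v(n) = 169
v(-210) + 199753 = 169 + 199753 = 199922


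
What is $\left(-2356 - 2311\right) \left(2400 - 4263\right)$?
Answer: $8694621$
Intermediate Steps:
$\left(-2356 - 2311\right) \left(2400 - 4263\right) = \left(-4667\right) \left(-1863\right) = 8694621$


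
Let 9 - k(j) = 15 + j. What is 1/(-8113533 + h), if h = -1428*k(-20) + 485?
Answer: -1/8133040 ≈ -1.2296e-7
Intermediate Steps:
k(j) = -6 - j (k(j) = 9 - (15 + j) = 9 + (-15 - j) = -6 - j)
h = -19507 (h = -1428*(-6 - 1*(-20)) + 485 = -1428*(-6 + 20) + 485 = -1428*14 + 485 = -19992 + 485 = -19507)
1/(-8113533 + h) = 1/(-8113533 - 19507) = 1/(-8133040) = -1/8133040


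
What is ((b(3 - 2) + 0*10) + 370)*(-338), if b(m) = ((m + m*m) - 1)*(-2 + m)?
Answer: -124722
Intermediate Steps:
b(m) = (-2 + m)*(-1 + m + m**2) (b(m) = ((m + m**2) - 1)*(-2 + m) = (-1 + m + m**2)*(-2 + m) = (-2 + m)*(-1 + m + m**2))
((b(3 - 2) + 0*10) + 370)*(-338) = (((2 + (3 - 2)**3 - (3 - 2)**2 - 3*(3 - 2)) + 0*10) + 370)*(-338) = (((2 + 1**3 - 1*1**2 - 3*1) + 0) + 370)*(-338) = (((2 + 1 - 1*1 - 3) + 0) + 370)*(-338) = (((2 + 1 - 1 - 3) + 0) + 370)*(-338) = ((-1 + 0) + 370)*(-338) = (-1 + 370)*(-338) = 369*(-338) = -124722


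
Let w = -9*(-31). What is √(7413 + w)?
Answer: 2*√1923 ≈ 87.704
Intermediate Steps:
w = 279
√(7413 + w) = √(7413 + 279) = √7692 = 2*√1923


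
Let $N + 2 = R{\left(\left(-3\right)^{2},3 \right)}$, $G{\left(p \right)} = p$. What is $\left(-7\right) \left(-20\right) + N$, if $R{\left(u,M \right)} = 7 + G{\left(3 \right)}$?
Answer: $148$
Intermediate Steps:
$R{\left(u,M \right)} = 10$ ($R{\left(u,M \right)} = 7 + 3 = 10$)
$N = 8$ ($N = -2 + 10 = 8$)
$\left(-7\right) \left(-20\right) + N = \left(-7\right) \left(-20\right) + 8 = 140 + 8 = 148$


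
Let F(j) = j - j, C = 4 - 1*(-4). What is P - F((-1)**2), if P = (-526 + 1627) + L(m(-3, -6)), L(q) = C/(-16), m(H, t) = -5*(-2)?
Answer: 2201/2 ≈ 1100.5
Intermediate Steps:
m(H, t) = 10
C = 8 (C = 4 + 4 = 8)
F(j) = 0
L(q) = -1/2 (L(q) = 8/(-16) = 8*(-1/16) = -1/2)
P = 2201/2 (P = (-526 + 1627) - 1/2 = 1101 - 1/2 = 2201/2 ≈ 1100.5)
P - F((-1)**2) = 2201/2 - 1*0 = 2201/2 + 0 = 2201/2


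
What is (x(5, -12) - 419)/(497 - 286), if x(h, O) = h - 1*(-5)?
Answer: -409/211 ≈ -1.9384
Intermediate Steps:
x(h, O) = 5 + h (x(h, O) = h + 5 = 5 + h)
(x(5, -12) - 419)/(497 - 286) = ((5 + 5) - 419)/(497 - 286) = (10 - 419)/211 = -409*1/211 = -409/211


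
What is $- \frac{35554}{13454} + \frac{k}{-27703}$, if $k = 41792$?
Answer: $- \frac{773611015}{186358081} \approx -4.1512$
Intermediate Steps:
$- \frac{35554}{13454} + \frac{k}{-27703} = - \frac{35554}{13454} + \frac{41792}{-27703} = \left(-35554\right) \frac{1}{13454} + 41792 \left(- \frac{1}{27703}\right) = - \frac{17777}{6727} - \frac{41792}{27703} = - \frac{773611015}{186358081}$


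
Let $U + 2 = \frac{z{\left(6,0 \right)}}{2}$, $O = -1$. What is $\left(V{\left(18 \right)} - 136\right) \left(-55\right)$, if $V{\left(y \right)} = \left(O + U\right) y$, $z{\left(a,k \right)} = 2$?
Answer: $9460$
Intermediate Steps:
$U = -1$ ($U = -2 + \frac{2}{2} = -2 + 2 \cdot \frac{1}{2} = -2 + 1 = -1$)
$V{\left(y \right)} = - 2 y$ ($V{\left(y \right)} = \left(-1 - 1\right) y = - 2 y$)
$\left(V{\left(18 \right)} - 136\right) \left(-55\right) = \left(\left(-2\right) 18 - 136\right) \left(-55\right) = \left(-36 - 136\right) \left(-55\right) = \left(-172\right) \left(-55\right) = 9460$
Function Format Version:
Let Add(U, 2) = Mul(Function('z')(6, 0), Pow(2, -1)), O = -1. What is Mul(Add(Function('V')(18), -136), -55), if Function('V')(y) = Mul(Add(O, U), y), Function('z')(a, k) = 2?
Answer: 9460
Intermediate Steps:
U = -1 (U = Add(-2, Mul(2, Pow(2, -1))) = Add(-2, Mul(2, Rational(1, 2))) = Add(-2, 1) = -1)
Function('V')(y) = Mul(-2, y) (Function('V')(y) = Mul(Add(-1, -1), y) = Mul(-2, y))
Mul(Add(Function('V')(18), -136), -55) = Mul(Add(Mul(-2, 18), -136), -55) = Mul(Add(-36, -136), -55) = Mul(-172, -55) = 9460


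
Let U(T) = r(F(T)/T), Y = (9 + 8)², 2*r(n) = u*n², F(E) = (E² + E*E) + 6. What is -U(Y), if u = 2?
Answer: -27905034304/83521 ≈ -3.3411e+5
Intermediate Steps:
F(E) = 6 + 2*E² (F(E) = (E² + E²) + 6 = 2*E² + 6 = 6 + 2*E²)
r(n) = n² (r(n) = (2*n²)/2 = n²)
Y = 289 (Y = 17² = 289)
U(T) = (6 + 2*T²)²/T² (U(T) = ((6 + 2*T²)/T)² = (6 + 2*T²)²/T²)
-U(Y) = -4*(3 + 289²)²/289² = -4*(3 + 83521)²/83521 = -4*83524²/83521 = -4*6976258576/83521 = -1*27905034304/83521 = -27905034304/83521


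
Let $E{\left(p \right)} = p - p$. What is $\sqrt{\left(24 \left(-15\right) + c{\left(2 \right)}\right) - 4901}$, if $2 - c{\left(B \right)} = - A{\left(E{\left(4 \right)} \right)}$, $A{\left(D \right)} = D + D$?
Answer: $i \sqrt{5259} \approx 72.519 i$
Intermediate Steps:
$E{\left(p \right)} = 0$
$A{\left(D \right)} = 2 D$
$c{\left(B \right)} = 2$ ($c{\left(B \right)} = 2 - - 2 \cdot 0 = 2 - \left(-1\right) 0 = 2 - 0 = 2 + 0 = 2$)
$\sqrt{\left(24 \left(-15\right) + c{\left(2 \right)}\right) - 4901} = \sqrt{\left(24 \left(-15\right) + 2\right) - 4901} = \sqrt{\left(-360 + 2\right) - 4901} = \sqrt{-358 - 4901} = \sqrt{-5259} = i \sqrt{5259}$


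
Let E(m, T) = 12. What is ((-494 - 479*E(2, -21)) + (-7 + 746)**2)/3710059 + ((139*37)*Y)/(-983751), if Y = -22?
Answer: 950884841743/3649774251309 ≈ 0.26053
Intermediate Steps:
((-494 - 479*E(2, -21)) + (-7 + 746)**2)/3710059 + ((139*37)*Y)/(-983751) = ((-494 - 479*12) + (-7 + 746)**2)/3710059 + ((139*37)*(-22))/(-983751) = ((-494 - 5748) + 739**2)*(1/3710059) + (5143*(-22))*(-1/983751) = (-6242 + 546121)*(1/3710059) - 113146*(-1/983751) = 539879*(1/3710059) + 113146/983751 = 539879/3710059 + 113146/983751 = 950884841743/3649774251309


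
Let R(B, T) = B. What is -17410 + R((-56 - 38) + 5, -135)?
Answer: -17499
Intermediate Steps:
-17410 + R((-56 - 38) + 5, -135) = -17410 + ((-56 - 38) + 5) = -17410 + (-94 + 5) = -17410 - 89 = -17499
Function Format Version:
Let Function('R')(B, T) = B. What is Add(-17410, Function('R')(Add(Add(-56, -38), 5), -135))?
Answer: -17499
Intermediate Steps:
Add(-17410, Function('R')(Add(Add(-56, -38), 5), -135)) = Add(-17410, Add(Add(-56, -38), 5)) = Add(-17410, Add(-94, 5)) = Add(-17410, -89) = -17499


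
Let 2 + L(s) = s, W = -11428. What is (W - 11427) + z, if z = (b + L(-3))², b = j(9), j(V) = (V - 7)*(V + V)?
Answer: -21894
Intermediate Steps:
j(V) = 2*V*(-7 + V) (j(V) = (-7 + V)*(2*V) = 2*V*(-7 + V))
b = 36 (b = 2*9*(-7 + 9) = 2*9*2 = 36)
L(s) = -2 + s
z = 961 (z = (36 + (-2 - 3))² = (36 - 5)² = 31² = 961)
(W - 11427) + z = (-11428 - 11427) + 961 = -22855 + 961 = -21894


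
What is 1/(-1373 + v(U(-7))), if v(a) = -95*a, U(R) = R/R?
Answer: -1/1468 ≈ -0.00068120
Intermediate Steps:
U(R) = 1
1/(-1373 + v(U(-7))) = 1/(-1373 - 95*1) = 1/(-1373 - 95) = 1/(-1468) = -1/1468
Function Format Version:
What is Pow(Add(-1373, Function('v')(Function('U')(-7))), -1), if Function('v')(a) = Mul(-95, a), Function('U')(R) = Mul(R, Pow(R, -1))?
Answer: Rational(-1, 1468) ≈ -0.00068120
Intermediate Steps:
Function('U')(R) = 1
Pow(Add(-1373, Function('v')(Function('U')(-7))), -1) = Pow(Add(-1373, Mul(-95, 1)), -1) = Pow(Add(-1373, -95), -1) = Pow(-1468, -1) = Rational(-1, 1468)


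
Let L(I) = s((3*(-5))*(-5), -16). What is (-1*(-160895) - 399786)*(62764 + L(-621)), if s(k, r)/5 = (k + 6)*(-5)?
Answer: -14510000449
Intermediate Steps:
s(k, r) = -150 - 25*k (s(k, r) = 5*((k + 6)*(-5)) = 5*((6 + k)*(-5)) = 5*(-30 - 5*k) = -150 - 25*k)
L(I) = -2025 (L(I) = -150 - 25*3*(-5)*(-5) = -150 - (-375)*(-5) = -150 - 25*75 = -150 - 1875 = -2025)
(-1*(-160895) - 399786)*(62764 + L(-621)) = (-1*(-160895) - 399786)*(62764 - 2025) = (160895 - 399786)*60739 = -238891*60739 = -14510000449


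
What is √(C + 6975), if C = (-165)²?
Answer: 30*√38 ≈ 184.93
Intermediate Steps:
C = 27225
√(C + 6975) = √(27225 + 6975) = √34200 = 30*√38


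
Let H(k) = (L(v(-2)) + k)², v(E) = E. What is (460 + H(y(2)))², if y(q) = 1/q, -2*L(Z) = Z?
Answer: 3418801/16 ≈ 2.1368e+5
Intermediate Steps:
L(Z) = -Z/2
H(k) = (1 + k)² (H(k) = (-½*(-2) + k)² = (1 + k)²)
(460 + H(y(2)))² = (460 + (1 + 1/2)²)² = (460 + (1 + ½)²)² = (460 + (3/2)²)² = (460 + 9/4)² = (1849/4)² = 3418801/16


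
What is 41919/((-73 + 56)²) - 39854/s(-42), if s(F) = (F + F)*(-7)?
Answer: 6565283/84966 ≈ 77.270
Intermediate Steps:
s(F) = -14*F (s(F) = (2*F)*(-7) = -14*F)
41919/((-73 + 56)²) - 39854/s(-42) = 41919/((-73 + 56)²) - 39854/((-14*(-42))) = 41919/((-17)²) - 39854/588 = 41919/289 - 39854*1/588 = 41919*(1/289) - 19927/294 = 41919/289 - 19927/294 = 6565283/84966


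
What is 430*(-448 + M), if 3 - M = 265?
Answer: -305300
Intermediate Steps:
M = -262 (M = 3 - 1*265 = 3 - 265 = -262)
430*(-448 + M) = 430*(-448 - 262) = 430*(-710) = -305300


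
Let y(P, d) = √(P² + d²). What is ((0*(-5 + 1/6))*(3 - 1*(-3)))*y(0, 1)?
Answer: 0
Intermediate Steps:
((0*(-5 + 1/6))*(3 - 1*(-3)))*y(0, 1) = ((0*(-5 + 1/6))*(3 - 1*(-3)))*√(0² + 1²) = ((0*(-5 + ⅙))*(3 + 3))*√(0 + 1) = ((0*(-29/6))*6)*√1 = (0*6)*1 = 0*1 = 0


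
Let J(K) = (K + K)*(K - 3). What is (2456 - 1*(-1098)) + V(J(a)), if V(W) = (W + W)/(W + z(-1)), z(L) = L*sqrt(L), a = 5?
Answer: 1425954/401 + 40*I/401 ≈ 3556.0 + 0.099751*I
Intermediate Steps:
z(L) = L**(3/2)
J(K) = 2*K*(-3 + K) (J(K) = (2*K)*(-3 + K) = 2*K*(-3 + K))
V(W) = 2*W/(W - I) (V(W) = (W + W)/(W + (-1)**(3/2)) = (2*W)/(W - I) = 2*W/(W - I))
(2456 - 1*(-1098)) + V(J(a)) = (2456 - 1*(-1098)) + 2*(2*5*(-3 + 5))/(2*5*(-3 + 5) - I) = (2456 + 1098) + 2*(2*5*2)/(2*5*2 - I) = 3554 + 2*20/(20 - I) = 3554 + 2*20*((20 + I)/401) = 3554 + (800/401 + 40*I/401) = 1425954/401 + 40*I/401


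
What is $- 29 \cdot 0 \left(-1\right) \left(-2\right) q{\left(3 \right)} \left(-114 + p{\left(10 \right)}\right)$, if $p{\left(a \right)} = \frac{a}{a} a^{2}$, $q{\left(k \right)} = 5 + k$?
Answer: $0$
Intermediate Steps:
$p{\left(a \right)} = a^{2}$ ($p{\left(a \right)} = 1 a^{2} = a^{2}$)
$- 29 \cdot 0 \left(-1\right) \left(-2\right) q{\left(3 \right)} \left(-114 + p{\left(10 \right)}\right) = - 29 \cdot 0 \left(-1\right) \left(-2\right) \left(5 + 3\right) \left(-114 + 10^{2}\right) = - 29 \cdot 0 \left(-2\right) 8 \left(-114 + 100\right) = - 29 \cdot 0 \cdot 8 \left(-14\right) = \left(-29\right) 0 \left(-14\right) = 0 \left(-14\right) = 0$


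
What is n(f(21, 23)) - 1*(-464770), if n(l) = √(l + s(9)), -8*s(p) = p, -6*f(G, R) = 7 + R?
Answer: 464770 + 7*I*√2/4 ≈ 4.6477e+5 + 2.4749*I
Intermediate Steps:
f(G, R) = -7/6 - R/6 (f(G, R) = -(7 + R)/6 = -7/6 - R/6)
s(p) = -p/8
n(l) = √(-9/8 + l) (n(l) = √(l - ⅛*9) = √(l - 9/8) = √(-9/8 + l))
n(f(21, 23)) - 1*(-464770) = √(-18 + 16*(-7/6 - ⅙*23))/4 - 1*(-464770) = √(-18 + 16*(-7/6 - 23/6))/4 + 464770 = √(-18 + 16*(-5))/4 + 464770 = √(-18 - 80)/4 + 464770 = √(-98)/4 + 464770 = (7*I*√2)/4 + 464770 = 7*I*√2/4 + 464770 = 464770 + 7*I*√2/4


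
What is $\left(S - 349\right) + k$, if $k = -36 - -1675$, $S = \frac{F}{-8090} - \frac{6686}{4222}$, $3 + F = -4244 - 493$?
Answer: $\frac{2201356837}{1707799} \approx 1289.0$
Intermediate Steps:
$F = -4740$ ($F = -3 - 4737 = -4740$)
$S = - \frac{1703873}{1707799}$ ($S = - \frac{4740}{-8090} - \frac{6686}{4222} = \left(-4740\right) \left(- \frac{1}{8090}\right) - \frac{3343}{2111} = \frac{474}{809} - \frac{3343}{2111} = - \frac{1703873}{1707799} \approx -0.9977$)
$k = 1639$ ($k = -36 + 1675 = 1639$)
$\left(S - 349\right) + k = \left(- \frac{1703873}{1707799} - 349\right) + 1639 = - \frac{597725724}{1707799} + 1639 = \frac{2201356837}{1707799}$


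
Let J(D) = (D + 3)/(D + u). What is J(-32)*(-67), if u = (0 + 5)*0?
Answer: -1943/32 ≈ -60.719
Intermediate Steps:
u = 0 (u = 5*0 = 0)
J(D) = (3 + D)/D (J(D) = (D + 3)/(D + 0) = (3 + D)/D)
J(-32)*(-67) = ((3 - 32)/(-32))*(-67) = -1/32*(-29)*(-67) = (29/32)*(-67) = -1943/32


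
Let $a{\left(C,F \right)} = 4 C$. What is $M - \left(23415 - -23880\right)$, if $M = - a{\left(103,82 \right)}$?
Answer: $-47707$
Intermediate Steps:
$M = -412$ ($M = - 4 \cdot 103 = \left(-1\right) 412 = -412$)
$M - \left(23415 - -23880\right) = -412 - \left(23415 - -23880\right) = -412 - \left(23415 + 23880\right) = -412 - 47295 = -47707$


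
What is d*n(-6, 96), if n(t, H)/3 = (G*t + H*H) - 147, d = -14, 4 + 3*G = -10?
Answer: -382074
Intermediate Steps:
G = -14/3 (G = -4/3 + (⅓)*(-10) = -4/3 - 10/3 = -14/3 ≈ -4.6667)
n(t, H) = -441 - 14*t + 3*H² (n(t, H) = 3*((-14*t/3 + H*H) - 147) = 3*((-14*t/3 + H²) - 147) = 3*((H² - 14*t/3) - 147) = 3*(-147 + H² - 14*t/3) = -441 - 14*t + 3*H²)
d*n(-6, 96) = -14*(-441 - 14*(-6) + 3*96²) = -14*(-441 + 84 + 3*9216) = -14*(-441 + 84 + 27648) = -14*27291 = -382074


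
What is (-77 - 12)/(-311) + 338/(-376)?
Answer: -35827/58468 ≈ -0.61276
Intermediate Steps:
(-77 - 12)/(-311) + 338/(-376) = -89*(-1/311) + 338*(-1/376) = 89/311 - 169/188 = -35827/58468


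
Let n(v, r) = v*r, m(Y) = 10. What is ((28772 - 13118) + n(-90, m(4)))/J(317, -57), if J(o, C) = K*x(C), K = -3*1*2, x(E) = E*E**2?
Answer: 2459/185193 ≈ 0.013278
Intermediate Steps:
x(E) = E**3
n(v, r) = r*v
K = -6 (K = -3*2 = -6)
J(o, C) = -6*C**3
((28772 - 13118) + n(-90, m(4)))/J(317, -57) = ((28772 - 13118) + 10*(-90))/((-6*(-57)**3)) = (15654 - 900)/((-6*(-185193))) = 14754/1111158 = 14754*(1/1111158) = 2459/185193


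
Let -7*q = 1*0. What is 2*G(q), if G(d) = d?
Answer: 0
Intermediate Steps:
q = 0 (q = -0/7 = -⅐*0 = 0)
2*G(q) = 2*0 = 0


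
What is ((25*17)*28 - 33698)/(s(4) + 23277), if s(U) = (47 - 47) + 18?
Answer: -7266/7765 ≈ -0.93574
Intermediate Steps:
s(U) = 18 (s(U) = 0 + 18 = 18)
((25*17)*28 - 33698)/(s(4) + 23277) = ((25*17)*28 - 33698)/(18 + 23277) = (425*28 - 33698)/23295 = (11900 - 33698)*(1/23295) = -21798*1/23295 = -7266/7765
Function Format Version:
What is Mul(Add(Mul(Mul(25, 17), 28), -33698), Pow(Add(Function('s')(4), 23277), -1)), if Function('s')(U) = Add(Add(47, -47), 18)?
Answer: Rational(-7266, 7765) ≈ -0.93574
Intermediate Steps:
Function('s')(U) = 18 (Function('s')(U) = Add(0, 18) = 18)
Mul(Add(Mul(Mul(25, 17), 28), -33698), Pow(Add(Function('s')(4), 23277), -1)) = Mul(Add(Mul(Mul(25, 17), 28), -33698), Pow(Add(18, 23277), -1)) = Mul(Add(Mul(425, 28), -33698), Pow(23295, -1)) = Mul(Add(11900, -33698), Rational(1, 23295)) = Mul(-21798, Rational(1, 23295)) = Rational(-7266, 7765)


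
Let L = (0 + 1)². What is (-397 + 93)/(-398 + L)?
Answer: 304/397 ≈ 0.76574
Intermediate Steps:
L = 1 (L = 1² = 1)
(-397 + 93)/(-398 + L) = (-397 + 93)/(-398 + 1) = -304/(-397) = -304*(-1/397) = 304/397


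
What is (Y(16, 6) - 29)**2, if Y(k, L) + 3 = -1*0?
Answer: 1024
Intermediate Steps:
Y(k, L) = -3 (Y(k, L) = -3 - 1*0 = -3 + 0 = -3)
(Y(16, 6) - 29)**2 = (-3 - 29)**2 = (-32)**2 = 1024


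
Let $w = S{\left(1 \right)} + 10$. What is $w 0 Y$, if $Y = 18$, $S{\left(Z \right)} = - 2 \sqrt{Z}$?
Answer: $0$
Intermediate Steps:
$w = 8$ ($w = - 2 \sqrt{1} + 10 = \left(-2\right) 1 + 10 = -2 + 10 = 8$)
$w 0 Y = 8 \cdot 0 \cdot 18 = 0 \cdot 18 = 0$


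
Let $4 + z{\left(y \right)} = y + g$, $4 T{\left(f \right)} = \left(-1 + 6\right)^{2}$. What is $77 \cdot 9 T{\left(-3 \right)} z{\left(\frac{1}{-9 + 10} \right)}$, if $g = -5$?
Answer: $-34650$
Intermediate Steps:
$T{\left(f \right)} = \frac{25}{4}$ ($T{\left(f \right)} = \frac{\left(-1 + 6\right)^{2}}{4} = \frac{5^{2}}{4} = \frac{1}{4} \cdot 25 = \frac{25}{4}$)
$z{\left(y \right)} = -9 + y$ ($z{\left(y \right)} = -4 + \left(y - 5\right) = -4 + \left(-5 + y\right) = -9 + y$)
$77 \cdot 9 T{\left(-3 \right)} z{\left(\frac{1}{-9 + 10} \right)} = 77 \cdot 9 \cdot \frac{25}{4} \left(-9 + \frac{1}{-9 + 10}\right) = 77 \cdot \frac{225}{4} \left(-9 + 1^{-1}\right) = \frac{17325 \left(-9 + 1\right)}{4} = \frac{17325}{4} \left(-8\right) = -34650$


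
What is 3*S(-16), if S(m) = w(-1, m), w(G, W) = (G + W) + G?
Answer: -54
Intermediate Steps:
w(G, W) = W + 2*G
S(m) = -2 + m (S(m) = m + 2*(-1) = m - 2 = -2 + m)
3*S(-16) = 3*(-2 - 16) = 3*(-18) = -54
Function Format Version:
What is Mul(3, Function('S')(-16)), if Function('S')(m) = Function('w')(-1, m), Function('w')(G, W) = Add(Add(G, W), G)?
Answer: -54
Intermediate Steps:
Function('w')(G, W) = Add(W, Mul(2, G))
Function('S')(m) = Add(-2, m) (Function('S')(m) = Add(m, Mul(2, -1)) = Add(m, -2) = Add(-2, m))
Mul(3, Function('S')(-16)) = Mul(3, Add(-2, -16)) = Mul(3, -18) = -54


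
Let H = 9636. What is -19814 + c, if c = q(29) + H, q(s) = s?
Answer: -10149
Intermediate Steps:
c = 9665 (c = 29 + 9636 = 9665)
-19814 + c = -19814 + 9665 = -10149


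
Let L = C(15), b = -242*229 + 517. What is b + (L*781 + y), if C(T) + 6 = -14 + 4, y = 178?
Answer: -67219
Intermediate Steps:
C(T) = -16 (C(T) = -6 + (-14 + 4) = -6 - 10 = -16)
b = -54901 (b = -55418 + 517 = -54901)
L = -16
b + (L*781 + y) = -54901 + (-16*781 + 178) = -54901 + (-12496 + 178) = -54901 - 12318 = -67219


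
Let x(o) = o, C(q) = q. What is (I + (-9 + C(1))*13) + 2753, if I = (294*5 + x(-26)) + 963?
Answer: 5056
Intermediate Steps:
I = 2407 (I = (294*5 - 26) + 963 = (1470 - 26) + 963 = 1444 + 963 = 2407)
(I + (-9 + C(1))*13) + 2753 = (2407 + (-9 + 1)*13) + 2753 = (2407 - 8*13) + 2753 = (2407 - 104) + 2753 = 2303 + 2753 = 5056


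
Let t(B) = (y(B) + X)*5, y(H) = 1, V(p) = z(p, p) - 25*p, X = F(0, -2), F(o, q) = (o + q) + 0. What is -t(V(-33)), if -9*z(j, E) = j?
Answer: 5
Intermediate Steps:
z(j, E) = -j/9
F(o, q) = o + q
X = -2 (X = 0 - 2 = -2)
V(p) = -226*p/9 (V(p) = -p/9 - 25*p = -226*p/9)
t(B) = -5 (t(B) = (1 - 2)*5 = -1*5 = -5)
-t(V(-33)) = -1*(-5) = 5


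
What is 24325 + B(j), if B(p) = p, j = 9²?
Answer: 24406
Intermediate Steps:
j = 81
24325 + B(j) = 24325 + 81 = 24406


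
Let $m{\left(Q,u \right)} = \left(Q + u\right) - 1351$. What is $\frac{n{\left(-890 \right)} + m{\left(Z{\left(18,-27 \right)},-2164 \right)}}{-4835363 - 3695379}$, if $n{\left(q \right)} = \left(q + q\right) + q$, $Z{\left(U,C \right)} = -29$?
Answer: $\frac{3107}{4265371} \approx 0.00072842$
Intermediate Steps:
$m{\left(Q,u \right)} = -1351 + Q + u$
$n{\left(q \right)} = 3 q$ ($n{\left(q \right)} = 2 q + q = 3 q$)
$\frac{n{\left(-890 \right)} + m{\left(Z{\left(18,-27 \right)},-2164 \right)}}{-4835363 - 3695379} = \frac{3 \left(-890\right) - 3544}{-4835363 - 3695379} = \frac{-2670 - 3544}{-8530742} = \left(-6214\right) \left(- \frac{1}{8530742}\right) = \frac{3107}{4265371}$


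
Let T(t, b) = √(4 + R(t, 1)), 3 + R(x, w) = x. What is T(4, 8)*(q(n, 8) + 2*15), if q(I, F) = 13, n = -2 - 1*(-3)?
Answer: 43*√5 ≈ 96.151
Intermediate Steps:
n = 1 (n = -2 + 3 = 1)
R(x, w) = -3 + x
T(t, b) = √(1 + t) (T(t, b) = √(4 + (-3 + t)) = √(1 + t))
T(4, 8)*(q(n, 8) + 2*15) = √(1 + 4)*(13 + 2*15) = √5*(13 + 30) = √5*43 = 43*√5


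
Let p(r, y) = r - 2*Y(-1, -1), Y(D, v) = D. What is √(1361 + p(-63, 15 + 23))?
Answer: 10*√13 ≈ 36.056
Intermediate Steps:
p(r, y) = 2 + r (p(r, y) = r - 2*(-1) = r + 2 = 2 + r)
√(1361 + p(-63, 15 + 23)) = √(1361 + (2 - 63)) = √(1361 - 61) = √1300 = 10*√13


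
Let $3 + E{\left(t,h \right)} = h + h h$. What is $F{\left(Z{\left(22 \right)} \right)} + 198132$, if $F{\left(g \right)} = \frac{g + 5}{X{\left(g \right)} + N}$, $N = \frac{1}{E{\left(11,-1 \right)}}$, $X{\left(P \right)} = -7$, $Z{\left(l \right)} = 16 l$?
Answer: $\frac{4357833}{22} \approx 1.9808 \cdot 10^{5}$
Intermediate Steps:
$E{\left(t,h \right)} = -3 + h + h^{2}$ ($E{\left(t,h \right)} = -3 + \left(h + h h\right) = -3 + \left(h + h^{2}\right) = -3 + h + h^{2}$)
$N = - \frac{1}{3}$ ($N = \frac{1}{-3 - 1 + \left(-1\right)^{2}} = \frac{1}{-3 - 1 + 1} = \frac{1}{-3} = - \frac{1}{3} \approx -0.33333$)
$F{\left(g \right)} = - \frac{15}{22} - \frac{3 g}{22}$ ($F{\left(g \right)} = \frac{g + 5}{-7 - \frac{1}{3}} = \frac{5 + g}{- \frac{22}{3}} = \left(5 + g\right) \left(- \frac{3}{22}\right) = - \frac{15}{22} - \frac{3 g}{22}$)
$F{\left(Z{\left(22 \right)} \right)} + 198132 = \left(- \frac{15}{22} - \frac{3 \cdot 16 \cdot 22}{22}\right) + 198132 = \left(- \frac{15}{22} - 48\right) + 198132 = - \frac{1071}{22} + 198132 = \frac{4357833}{22}$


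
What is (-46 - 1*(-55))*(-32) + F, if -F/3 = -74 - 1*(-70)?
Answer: -276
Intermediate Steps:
F = 12 (F = -3*(-74 - 1*(-70)) = -3*(-74 + 70) = -3*(-4) = 12)
(-46 - 1*(-55))*(-32) + F = (-46 - 1*(-55))*(-32) + 12 = (-46 + 55)*(-32) + 12 = 9*(-32) + 12 = -288 + 12 = -276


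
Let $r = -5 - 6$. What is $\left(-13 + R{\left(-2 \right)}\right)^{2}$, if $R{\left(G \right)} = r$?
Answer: $576$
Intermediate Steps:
$r = -11$ ($r = -5 - 6 = -11$)
$R{\left(G \right)} = -11$
$\left(-13 + R{\left(-2 \right)}\right)^{2} = \left(-13 - 11\right)^{2} = \left(-24\right)^{2} = 576$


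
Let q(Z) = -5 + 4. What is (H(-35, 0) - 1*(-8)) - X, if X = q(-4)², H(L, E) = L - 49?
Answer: -77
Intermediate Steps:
H(L, E) = -49 + L
q(Z) = -1
X = 1 (X = (-1)² = 1)
(H(-35, 0) - 1*(-8)) - X = ((-49 - 35) - 1*(-8)) - 1*1 = (-84 + 8) - 1 = -76 - 1 = -77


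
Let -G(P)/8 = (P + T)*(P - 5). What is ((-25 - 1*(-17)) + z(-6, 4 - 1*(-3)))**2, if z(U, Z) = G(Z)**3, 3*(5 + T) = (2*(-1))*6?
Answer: 1073217600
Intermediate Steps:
T = -9 (T = -5 + ((2*(-1))*6)/3 = -5 + (-2*6)/3 = -5 + (1/3)*(-12) = -5 - 4 = -9)
G(P) = -8*(-9 + P)*(-5 + P) (G(P) = -8*(P - 9)*(P - 5) = -8*(-9 + P)*(-5 + P))
z(U, Z) = (-360 - 8*Z**2 + 112*Z)**3
((-25 - 1*(-17)) + z(-6, 4 - 1*(-3)))**2 = ((-25 - 1*(-17)) - 512*(45 + (4 - 1*(-3))**2 - 14*(4 - 1*(-3)))**3)**2 = ((-25 + 17) - 512*(45 + (4 + 3)**2 - 14*(4 + 3))**3)**2 = (-8 - 512*(45 + 7**2 - 14*7)**3)**2 = (-8 - 512*(45 + 49 - 98)**3)**2 = (-8 - 512*(-4)**3)**2 = (-8 - 512*(-64))**2 = (-8 + 32768)**2 = 32760**2 = 1073217600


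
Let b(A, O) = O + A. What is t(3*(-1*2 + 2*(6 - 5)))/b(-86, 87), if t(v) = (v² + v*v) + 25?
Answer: 25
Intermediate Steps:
b(A, O) = A + O
t(v) = 25 + 2*v² (t(v) = (v² + v²) + 25 = 2*v² + 25 = 25 + 2*v²)
t(3*(-1*2 + 2*(6 - 5)))/b(-86, 87) = (25 + 2*(3*(-1*2 + 2*(6 - 5)))²)/(-86 + 87) = (25 + 2*(3*(-2 + 2*1))²)/1 = (25 + 2*(3*(-2 + 2))²)*1 = (25 + 2*(3*0)²)*1 = (25 + 2*0²)*1 = (25 + 2*0)*1 = (25 + 0)*1 = 25*1 = 25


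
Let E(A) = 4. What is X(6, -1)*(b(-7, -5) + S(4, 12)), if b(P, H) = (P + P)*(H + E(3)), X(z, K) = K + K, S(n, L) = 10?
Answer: -48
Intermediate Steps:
X(z, K) = 2*K
b(P, H) = 2*P*(4 + H) (b(P, H) = (P + P)*(H + 4) = (2*P)*(4 + H) = 2*P*(4 + H))
X(6, -1)*(b(-7, -5) + S(4, 12)) = (2*(-1))*(2*(-7)*(4 - 5) + 10) = -2*(2*(-7)*(-1) + 10) = -2*(14 + 10) = -2*24 = -48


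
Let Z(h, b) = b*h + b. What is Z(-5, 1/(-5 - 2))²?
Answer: 16/49 ≈ 0.32653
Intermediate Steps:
Z(h, b) = b + b*h
Z(-5, 1/(-5 - 2))² = ((1 - 5)/(-5 - 2))² = (-4/(-7))² = (-⅐*(-4))² = (4/7)² = 16/49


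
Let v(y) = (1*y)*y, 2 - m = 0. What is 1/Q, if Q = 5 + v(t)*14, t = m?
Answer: 1/61 ≈ 0.016393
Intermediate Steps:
m = 2 (m = 2 - 1*0 = 2 + 0 = 2)
t = 2
v(y) = y² (v(y) = y*y = y²)
Q = 61 (Q = 5 + 2²*14 = 5 + 4*14 = 5 + 56 = 61)
1/Q = 1/61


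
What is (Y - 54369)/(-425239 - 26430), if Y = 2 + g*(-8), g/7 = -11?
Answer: 53751/451669 ≈ 0.11901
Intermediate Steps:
g = -77 (g = 7*(-11) = -77)
Y = 618 (Y = 2 - 77*(-8) = 2 + 616 = 618)
(Y - 54369)/(-425239 - 26430) = (618 - 54369)/(-425239 - 26430) = -53751/(-451669) = -53751*(-1/451669) = 53751/451669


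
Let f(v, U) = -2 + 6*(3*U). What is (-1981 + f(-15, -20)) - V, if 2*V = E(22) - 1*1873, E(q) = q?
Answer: -2835/2 ≈ -1417.5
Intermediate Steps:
f(v, U) = -2 + 18*U
V = -1851/2 (V = (22 - 1*1873)/2 = (22 - 1873)/2 = (1/2)*(-1851) = -1851/2 ≈ -925.50)
(-1981 + f(-15, -20)) - V = (-1981 + (-2 + 18*(-20))) - 1*(-1851/2) = (-1981 + (-2 - 360)) + 1851/2 = (-1981 - 362) + 1851/2 = -2343 + 1851/2 = -2835/2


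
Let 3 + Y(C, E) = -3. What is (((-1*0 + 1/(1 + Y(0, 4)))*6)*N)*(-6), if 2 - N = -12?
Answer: 504/5 ≈ 100.80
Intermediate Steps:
N = 14 (N = 2 - 1*(-12) = 2 + 12 = 14)
Y(C, E) = -6 (Y(C, E) = -3 - 3 = -6)
(((-1*0 + 1/(1 + Y(0, 4)))*6)*N)*(-6) = (((-1*0 + 1/(1 - 6))*6)*14)*(-6) = (((0 + 1/(-5))*6)*14)*(-6) = (((0 - ⅕)*6)*14)*(-6) = (-⅕*6*14)*(-6) = -6/5*14*(-6) = -84/5*(-6) = 504/5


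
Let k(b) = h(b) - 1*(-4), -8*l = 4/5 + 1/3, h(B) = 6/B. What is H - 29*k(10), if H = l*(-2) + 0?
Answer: -7987/60 ≈ -133.12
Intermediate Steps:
l = -17/120 (l = -(4/5 + 1/3)/8 = -1/8*17/15 = -17/120 ≈ -0.14167)
H = 17/60 (H = -17/120*(-2) + 0 = 17/60 + 0 = 17/60 ≈ 0.28333)
k(b) = 4 + 6/b (k(b) = 6/b - 1*(-4) = 6/b + 4 = 4 + 6/b)
H - 29*k(10) = 17/60 - 29*(4 + 6/10) = 17/60 - 29*(4 + 6*(1/10)) = 17/60 - 29*(4 + 3/5) = 17/60 - 29*23/5 = 17/60 - 667/5 = -7987/60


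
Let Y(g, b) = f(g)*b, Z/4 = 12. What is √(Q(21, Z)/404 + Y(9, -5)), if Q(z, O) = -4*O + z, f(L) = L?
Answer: 3*I*√205939/202 ≈ 6.7397*I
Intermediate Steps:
Z = 48 (Z = 4*12 = 48)
Q(z, O) = z - 4*O
Y(g, b) = b*g (Y(g, b) = g*b = b*g)
√(Q(21, Z)/404 + Y(9, -5)) = √((21 - 4*48)/404 - 5*9) = √((21 - 192)*(1/404) - 45) = √(-171*1/404 - 45) = √(-171/404 - 45) = √(-18351/404) = 3*I*√205939/202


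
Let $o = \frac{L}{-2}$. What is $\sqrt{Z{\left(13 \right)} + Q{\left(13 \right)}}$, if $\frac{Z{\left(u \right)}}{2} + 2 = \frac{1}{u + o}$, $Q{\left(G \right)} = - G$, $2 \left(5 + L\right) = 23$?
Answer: $\frac{i \sqrt{25545}}{39} \approx 4.0982 i$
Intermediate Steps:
$L = \frac{13}{2}$ ($L = -5 + \frac{1}{2} \cdot 23 = -5 + \frac{23}{2} = \frac{13}{2} \approx 6.5$)
$o = - \frac{13}{4}$ ($o = \frac{13}{2 \left(-2\right)} = \frac{13}{2} \left(- \frac{1}{2}\right) = - \frac{13}{4} \approx -3.25$)
$Z{\left(u \right)} = -4 + \frac{2}{- \frac{13}{4} + u}$ ($Z{\left(u \right)} = -4 + \frac{2}{u - \frac{13}{4}} = -4 + \frac{2}{- \frac{13}{4} + u}$)
$\sqrt{Z{\left(13 \right)} + Q{\left(13 \right)}} = \sqrt{\frac{4 \left(15 - 52\right)}{-13 + 4 \cdot 13} - 13} = \sqrt{\frac{4 \left(15 - 52\right)}{-13 + 52} - 13} = \sqrt{4 \cdot \frac{1}{39} \left(-37\right) - 13} = \sqrt{- \frac{148}{39} - 13} = \sqrt{- \frac{655}{39}} = \frac{i \sqrt{25545}}{39}$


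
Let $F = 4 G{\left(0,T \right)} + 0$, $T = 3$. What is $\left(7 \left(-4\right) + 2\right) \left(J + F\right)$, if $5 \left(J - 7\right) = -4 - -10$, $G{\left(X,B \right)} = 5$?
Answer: $- \frac{3666}{5} \approx -733.2$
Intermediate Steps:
$F = 20$ ($F = 4 \cdot 5 + 0 = 20 + 0 = 20$)
$J = \frac{41}{5}$ ($J = 7 + \frac{-4 - -10}{5} = 7 + \frac{-4 + 10}{5} = 7 + \frac{1}{5} \cdot 6 = 7 + \frac{6}{5} = \frac{41}{5} \approx 8.2$)
$\left(7 \left(-4\right) + 2\right) \left(J + F\right) = \left(7 \left(-4\right) + 2\right) \left(\frac{41}{5} + 20\right) = \left(-28 + 2\right) \frac{141}{5} = \left(-26\right) \frac{141}{5} = - \frac{3666}{5}$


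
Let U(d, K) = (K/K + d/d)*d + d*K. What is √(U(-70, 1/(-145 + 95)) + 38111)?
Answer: √949310/5 ≈ 194.86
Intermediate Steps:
U(d, K) = 2*d + K*d (U(d, K) = (1 + 1)*d + K*d = 2*d + K*d)
√(U(-70, 1/(-145 + 95)) + 38111) = √(-70*(2 + 1/(-145 + 95)) + 38111) = √(-70*(2 + 1/(-50)) + 38111) = √(-70*(2 - 1/50) + 38111) = √(-70*99/50 + 38111) = √(-693/5 + 38111) = √(189862/5) = √949310/5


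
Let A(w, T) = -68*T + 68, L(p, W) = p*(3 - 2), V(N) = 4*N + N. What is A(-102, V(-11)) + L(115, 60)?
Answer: 3923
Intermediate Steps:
V(N) = 5*N
L(p, W) = p (L(p, W) = p*1 = p)
A(w, T) = 68 - 68*T
A(-102, V(-11)) + L(115, 60) = (68 - 340*(-11)) + 115 = (68 - 68*(-55)) + 115 = (68 + 3740) + 115 = 3808 + 115 = 3923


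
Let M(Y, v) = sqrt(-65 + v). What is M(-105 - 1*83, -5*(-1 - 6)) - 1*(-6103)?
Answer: 6103 + I*sqrt(30) ≈ 6103.0 + 5.4772*I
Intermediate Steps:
M(-105 - 1*83, -5*(-1 - 6)) - 1*(-6103) = sqrt(-65 - 5*(-1 - 6)) - 1*(-6103) = sqrt(-65 - 5*(-7)) + 6103 = sqrt(-65 + 35) + 6103 = sqrt(-30) + 6103 = I*sqrt(30) + 6103 = 6103 + I*sqrt(30)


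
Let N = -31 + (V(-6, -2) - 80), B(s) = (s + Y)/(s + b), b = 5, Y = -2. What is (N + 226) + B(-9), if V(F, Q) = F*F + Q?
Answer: 607/4 ≈ 151.75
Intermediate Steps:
V(F, Q) = Q + F**2 (V(F, Q) = F**2 + Q = Q + F**2)
B(s) = (-2 + s)/(5 + s) (B(s) = (s - 2)/(s + 5) = (-2 + s)/(5 + s))
N = -77 (N = -31 + ((-2 + (-6)**2) - 80) = -31 + ((-2 + 36) - 80) = -31 + (34 - 80) = -31 - 46 = -77)
(N + 226) + B(-9) = (-77 + 226) + (-2 - 9)/(5 - 9) = 149 - 11/(-4) = 149 - 1/4*(-11) = 149 + 11/4 = 607/4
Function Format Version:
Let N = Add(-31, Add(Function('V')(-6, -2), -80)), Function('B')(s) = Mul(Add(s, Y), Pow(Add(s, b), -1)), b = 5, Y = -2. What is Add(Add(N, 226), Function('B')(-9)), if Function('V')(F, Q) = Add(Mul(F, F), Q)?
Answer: Rational(607, 4) ≈ 151.75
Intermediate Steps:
Function('V')(F, Q) = Add(Q, Pow(F, 2)) (Function('V')(F, Q) = Add(Pow(F, 2), Q) = Add(Q, Pow(F, 2)))
Function('B')(s) = Mul(Pow(Add(5, s), -1), Add(-2, s)) (Function('B')(s) = Mul(Add(s, -2), Pow(Add(s, 5), -1)) = Mul(Add(-2, s), Pow(Add(5, s), -1)) = Mul(Pow(Add(5, s), -1), Add(-2, s)))
N = -77 (N = Add(-31, Add(Add(-2, Pow(-6, 2)), -80)) = Add(-31, Add(Add(-2, 36), -80)) = Add(-31, Add(34, -80)) = Add(-31, -46) = -77)
Add(Add(N, 226), Function('B')(-9)) = Add(Add(-77, 226), Mul(Pow(Add(5, -9), -1), Add(-2, -9))) = Add(149, Mul(Pow(-4, -1), -11)) = Add(149, Mul(Rational(-1, 4), -11)) = Add(149, Rational(11, 4)) = Rational(607, 4)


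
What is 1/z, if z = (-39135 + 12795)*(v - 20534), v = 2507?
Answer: 1/474831180 ≈ 2.1060e-9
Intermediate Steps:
z = 474831180 (z = (-39135 + 12795)*(2507 - 20534) = -26340*(-18027) = 474831180)
1/z = 1/474831180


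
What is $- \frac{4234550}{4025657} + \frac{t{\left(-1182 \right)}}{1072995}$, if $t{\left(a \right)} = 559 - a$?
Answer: $- \frac{4536642308413}{4319509832715} \approx -1.0503$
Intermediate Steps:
$- \frac{4234550}{4025657} + \frac{t{\left(-1182 \right)}}{1072995} = - \frac{4234550}{4025657} + \frac{559 - -1182}{1072995} = \left(-4234550\right) \frac{1}{4025657} + \left(559 + 1182\right) \frac{1}{1072995} = - \frac{4234550}{4025657} + 1741 \cdot \frac{1}{1072995} = - \frac{4234550}{4025657} + \frac{1741}{1072995} = - \frac{4536642308413}{4319509832715}$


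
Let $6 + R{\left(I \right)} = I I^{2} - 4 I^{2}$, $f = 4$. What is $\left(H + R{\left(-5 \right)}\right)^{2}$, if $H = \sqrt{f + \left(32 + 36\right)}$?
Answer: $53433 - 2772 \sqrt{2} \approx 49513.0$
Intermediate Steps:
$R{\left(I \right)} = -6 + I^{3} - 4 I^{2}$ ($R{\left(I \right)} = -6 - \left(4 I^{2} - I I^{2}\right) = -6 + \left(I^{3} - 4 I^{2}\right) = -6 + I^{3} - 4 I^{2}$)
$H = 6 \sqrt{2}$ ($H = \sqrt{4 + \left(32 + 36\right)} = \sqrt{4 + 68} = \sqrt{72} = 6 \sqrt{2} \approx 8.4853$)
$\left(H + R{\left(-5 \right)}\right)^{2} = \left(6 \sqrt{2} - \left(6 + 100 + 125\right)\right)^{2} = \left(6 \sqrt{2} - 231\right)^{2} = \left(-231 + 6 \sqrt{2}\right)^{2}$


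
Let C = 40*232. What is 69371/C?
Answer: 69371/9280 ≈ 7.4753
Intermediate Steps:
C = 9280
69371/C = 69371/9280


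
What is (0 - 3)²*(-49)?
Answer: -441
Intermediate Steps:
(0 - 3)²*(-49) = (-3)²*(-49) = 9*(-49) = -441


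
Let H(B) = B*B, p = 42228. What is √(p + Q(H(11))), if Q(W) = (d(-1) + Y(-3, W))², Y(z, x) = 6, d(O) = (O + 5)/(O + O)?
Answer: 2*√10561 ≈ 205.53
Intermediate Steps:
d(O) = (5 + O)/(2*O) (d(O) = (5 + O)/((2*O)) = (5 + O)*(1/(2*O)) = (5 + O)/(2*O))
H(B) = B²
Q(W) = 16 (Q(W) = ((½)*(5 - 1)/(-1) + 6)² = ((½)*(-1)*4 + 6)² = (-2 + 6)² = 4² = 16)
√(p + Q(H(11))) = √(42228 + 16) = √42244 = 2*√10561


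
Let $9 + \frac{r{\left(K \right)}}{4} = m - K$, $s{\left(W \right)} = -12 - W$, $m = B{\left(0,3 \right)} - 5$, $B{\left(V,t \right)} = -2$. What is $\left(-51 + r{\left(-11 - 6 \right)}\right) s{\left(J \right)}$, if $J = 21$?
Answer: $1551$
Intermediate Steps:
$m = -7$ ($m = -2 - 5 = -7$)
$r{\left(K \right)} = -64 - 4 K$ ($r{\left(K \right)} = -36 + 4 \left(-7 - K\right) = -36 - \left(28 + 4 K\right) = -64 - 4 K$)
$\left(-51 + r{\left(-11 - 6 \right)}\right) s{\left(J \right)} = \left(-51 - \left(64 + 4 \left(-11 - 6\right)\right)\right) \left(-12 - 21\right) = \left(-51 - -4\right) \left(-33\right) = \left(-51 + \left(-64 + 68\right)\right) \left(-33\right) = \left(-51 + 4\right) \left(-33\right) = \left(-47\right) \left(-33\right) = 1551$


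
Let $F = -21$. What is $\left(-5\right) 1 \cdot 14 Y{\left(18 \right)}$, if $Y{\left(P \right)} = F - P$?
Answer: $2730$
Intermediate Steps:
$Y{\left(P \right)} = -21 - P$
$\left(-5\right) 1 \cdot 14 Y{\left(18 \right)} = \left(-5\right) 1 \cdot 14 \left(-21 - 18\right) = \left(-5\right) 14 \left(-21 - 18\right) = \left(-70\right) \left(-39\right) = 2730$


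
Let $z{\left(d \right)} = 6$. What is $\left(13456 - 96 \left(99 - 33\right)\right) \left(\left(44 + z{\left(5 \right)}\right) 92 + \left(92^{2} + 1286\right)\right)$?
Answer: $102172000$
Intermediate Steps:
$\left(13456 - 96 \left(99 - 33\right)\right) \left(\left(44 + z{\left(5 \right)}\right) 92 + \left(92^{2} + 1286\right)\right) = \left(13456 - 96 \left(99 - 33\right)\right) \left(\left(44 + 6\right) 92 + \left(92^{2} + 1286\right)\right) = \left(13456 - 6336\right) \left(50 \cdot 92 + \left(8464 + 1286\right)\right) = \left(13456 - 6336\right) \left(4600 + 9750\right) = 7120 \cdot 14350 = 102172000$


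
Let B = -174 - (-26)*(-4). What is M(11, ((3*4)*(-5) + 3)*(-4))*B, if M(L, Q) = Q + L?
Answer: -66442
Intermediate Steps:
M(L, Q) = L + Q
B = -278 (B = -174 - 1*104 = -174 - 104 = -278)
M(11, ((3*4)*(-5) + 3)*(-4))*B = (11 + ((3*4)*(-5) + 3)*(-4))*(-278) = (11 + (12*(-5) + 3)*(-4))*(-278) = (11 + (-60 + 3)*(-4))*(-278) = (11 - 57*(-4))*(-278) = (11 + 228)*(-278) = 239*(-278) = -66442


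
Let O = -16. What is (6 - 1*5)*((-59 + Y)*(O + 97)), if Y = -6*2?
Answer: -5751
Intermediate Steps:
Y = -12
(6 - 1*5)*((-59 + Y)*(O + 97)) = (6 - 1*5)*((-59 - 12)*(-16 + 97)) = (6 - 5)*(-71*81) = 1*(-5751) = -5751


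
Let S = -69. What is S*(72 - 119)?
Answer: 3243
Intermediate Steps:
S*(72 - 119) = -69*(72 - 119) = -69*(-47) = 3243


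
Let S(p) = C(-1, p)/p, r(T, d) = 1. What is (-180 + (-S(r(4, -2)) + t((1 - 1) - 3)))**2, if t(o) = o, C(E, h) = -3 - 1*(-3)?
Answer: 33489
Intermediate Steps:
C(E, h) = 0 (C(E, h) = -3 + 3 = 0)
S(p) = 0 (S(p) = 0/p = 0)
(-180 + (-S(r(4, -2)) + t((1 - 1) - 3)))**2 = (-180 + (-1*0 + ((1 - 1) - 3)))**2 = (-180 + (0 + (0 - 3)))**2 = (-180 + (0 - 3))**2 = (-180 - 3)**2 = (-183)**2 = 33489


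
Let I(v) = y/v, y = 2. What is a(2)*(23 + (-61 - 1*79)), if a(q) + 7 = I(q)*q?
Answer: 585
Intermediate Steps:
I(v) = 2/v
a(q) = -5 (a(q) = -7 + (2/q)*q = -7 + 2 = -5)
a(2)*(23 + (-61 - 1*79)) = -5*(23 + (-61 - 1*79)) = -5*(23 + (-61 - 79)) = -5*(23 - 140) = -5*(-117) = 585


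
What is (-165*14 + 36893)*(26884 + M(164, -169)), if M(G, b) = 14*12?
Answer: 935539316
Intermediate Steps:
M(G, b) = 168
(-165*14 + 36893)*(26884 + M(164, -169)) = (-165*14 + 36893)*(26884 + 168) = (-2310 + 36893)*27052 = 34583*27052 = 935539316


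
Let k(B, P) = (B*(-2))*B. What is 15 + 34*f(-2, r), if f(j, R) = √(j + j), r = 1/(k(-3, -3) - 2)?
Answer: 15 + 68*I ≈ 15.0 + 68.0*I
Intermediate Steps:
k(B, P) = -2*B² (k(B, P) = (-2*B)*B = -2*B²)
r = -1/20 (r = 1/(-2*(-3)² - 2) = 1/(-2*9 - 2) = 1/(-18 - 2) = 1/(-20) = -1/20 ≈ -0.050000)
f(j, R) = √2*√j (f(j, R) = √(2*j) = √2*√j)
15 + 34*f(-2, r) = 15 + 34*(√2*√(-2)) = 15 + 34*(√2*(I*√2)) = 15 + 34*(2*I) = 15 + 68*I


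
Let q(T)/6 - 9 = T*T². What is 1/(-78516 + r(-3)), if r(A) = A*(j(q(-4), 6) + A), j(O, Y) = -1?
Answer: -1/78504 ≈ -1.2738e-5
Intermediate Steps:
q(T) = 54 + 6*T³ (q(T) = 54 + 6*(T*T²) = 54 + 6*T³)
r(A) = A*(-1 + A)
1/(-78516 + r(-3)) = 1/(-78516 - 3*(-1 - 3)) = 1/(-78516 - 3*(-4)) = 1/(-78516 + 12) = 1/(-78504) = -1/78504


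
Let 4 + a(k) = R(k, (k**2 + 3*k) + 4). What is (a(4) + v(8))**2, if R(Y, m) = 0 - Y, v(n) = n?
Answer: 0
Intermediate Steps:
R(Y, m) = -Y
a(k) = -4 - k
(a(4) + v(8))**2 = ((-4 - 1*4) + 8)**2 = ((-4 - 4) + 8)**2 = (-8 + 8)**2 = 0**2 = 0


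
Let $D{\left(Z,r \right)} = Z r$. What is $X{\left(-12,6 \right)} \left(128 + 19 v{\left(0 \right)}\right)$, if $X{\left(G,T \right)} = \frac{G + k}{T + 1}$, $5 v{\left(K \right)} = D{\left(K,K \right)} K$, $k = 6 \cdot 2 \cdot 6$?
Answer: $\frac{7680}{7} \approx 1097.1$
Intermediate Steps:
$k = 72$ ($k = 12 \cdot 6 = 72$)
$v{\left(K \right)} = \frac{K^{3}}{5}$ ($v{\left(K \right)} = \frac{K K K}{5} = \frac{K^{2} K}{5} = \frac{K^{3}}{5}$)
$X{\left(G,T \right)} = \frac{72 + G}{1 + T}$ ($X{\left(G,T \right)} = \frac{G + 72}{T + 1} = \frac{72 + G}{1 + T}$)
$X{\left(-12,6 \right)} \left(128 + 19 v{\left(0 \right)}\right) = \frac{72 - 12}{1 + 6} \left(128 + 19 \frac{0^{3}}{5}\right) = \frac{1}{7} \cdot 60 \left(128 + 19 \cdot \frac{1}{5} \cdot 0\right) = \frac{1}{7} \cdot 60 \left(128 + 19 \cdot 0\right) = \frac{60 \left(128 + 0\right)}{7} = \frac{60}{7} \cdot 128 = \frac{7680}{7}$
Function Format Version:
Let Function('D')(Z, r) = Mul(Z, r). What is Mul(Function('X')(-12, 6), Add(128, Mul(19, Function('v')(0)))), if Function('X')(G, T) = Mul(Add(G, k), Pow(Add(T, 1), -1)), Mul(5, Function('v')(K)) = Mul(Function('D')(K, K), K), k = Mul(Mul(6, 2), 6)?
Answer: Rational(7680, 7) ≈ 1097.1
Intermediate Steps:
k = 72 (k = Mul(12, 6) = 72)
Function('v')(K) = Mul(Rational(1, 5), Pow(K, 3)) (Function('v')(K) = Mul(Rational(1, 5), Mul(Mul(K, K), K)) = Mul(Rational(1, 5), Mul(Pow(K, 2), K)) = Mul(Rational(1, 5), Pow(K, 3)))
Function('X')(G, T) = Mul(Pow(Add(1, T), -1), Add(72, G)) (Function('X')(G, T) = Mul(Add(G, 72), Pow(Add(T, 1), -1)) = Mul(Add(72, G), Pow(Add(1, T), -1)) = Mul(Pow(Add(1, T), -1), Add(72, G)))
Mul(Function('X')(-12, 6), Add(128, Mul(19, Function('v')(0)))) = Mul(Mul(Pow(Add(1, 6), -1), Add(72, -12)), Add(128, Mul(19, Mul(Rational(1, 5), Pow(0, 3))))) = Mul(Mul(Pow(7, -1), 60), Add(128, Mul(19, Mul(Rational(1, 5), 0)))) = Mul(Mul(Rational(1, 7), 60), Add(128, Mul(19, 0))) = Mul(Rational(60, 7), Add(128, 0)) = Mul(Rational(60, 7), 128) = Rational(7680, 7)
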